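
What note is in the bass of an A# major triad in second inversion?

E#

The fifth of A# major (A#–C##–E#) is E#; that is the bass in second inversion.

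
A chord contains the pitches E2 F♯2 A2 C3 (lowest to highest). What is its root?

F#

E, F#, A, C are the tones of an F# half-diminished seventh chord (F#–A–C–E), making F# the root.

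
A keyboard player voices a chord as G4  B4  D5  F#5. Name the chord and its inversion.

Reducing to letter names: G, B, D, F#. These stack in thirds as G–B–D–F# — a G major seventh chord.
The lowest note is G, the root of the chord, so this is root position (figured bass 7).

G major seventh, root position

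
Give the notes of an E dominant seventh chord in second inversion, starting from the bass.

E dominant seventh is E–G#–B–D. Second inversion puts the fifth (B) in the bass, with the remaining tones above: B, D, E, G#.

B, D, E, G#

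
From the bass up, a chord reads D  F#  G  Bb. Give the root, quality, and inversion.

Reducing to letter names: D, F#, G, Bb. These stack in thirds as G–Bb–D–F# — a G minor-major seventh chord.
The lowest note is D, the fifth of the chord, so this is second inversion (figured bass 4/3).

G minor-major seventh, second inversion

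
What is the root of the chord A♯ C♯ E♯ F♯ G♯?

F#

Reordering A#, C#, E#, F#, G# into stacked thirds gives F#–A#–C#–E#–G#; the bottom of that stack, F#, is the root.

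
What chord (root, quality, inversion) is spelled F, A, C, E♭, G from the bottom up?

Reducing to letter names: F, A, C, Eb, G. These stack in thirds as F–A–C–Eb–G — an F dominant ninth chord.
The lowest note is F, the root of the chord, so this is root position.

F dominant ninth, root position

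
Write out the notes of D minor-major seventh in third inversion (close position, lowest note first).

C#, D, F, A

The chord tones are D–F–A–C#. With the seventh (C#) lowest for third inversion: C#, D, F, A.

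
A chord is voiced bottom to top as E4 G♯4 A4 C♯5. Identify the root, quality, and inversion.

A major seventh, second inversion

The pitch classes E, G#, A, C# arrange in thirds as A–C#–E–G#: an A major seventh chord.
With the fifth (E) in the bass, the chord is in second inversion (figured bass 4/3).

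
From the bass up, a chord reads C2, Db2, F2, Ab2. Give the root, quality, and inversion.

The pitch classes C, Db, F, Ab arrange in thirds as Db–F–Ab–C: a Db major seventh chord.
With the seventh (C) in the bass, the chord is in third inversion (figured bass 4/2).

Db major seventh, third inversion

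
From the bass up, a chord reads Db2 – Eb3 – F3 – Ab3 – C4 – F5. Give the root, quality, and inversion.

The distinct note names are Db, Eb, F, Ab, C. Stacked in thirds they read Db–F–Ab–C–Eb, which is a major ninth chord on Db.
The lowest note is Db, the root of the chord, so this is root position.

Db major ninth, root position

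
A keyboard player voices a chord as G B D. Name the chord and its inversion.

G major, root position

The pitch classes G, B, D arrange in thirds as G–B–D: a G major triad.
The lowest note is G, the root of the chord, so this is root position (figured bass 5/3).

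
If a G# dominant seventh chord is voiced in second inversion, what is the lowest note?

In second inversion the fifth is lowest. For G# dominant seventh (G#–B#–D#–F#) that is D#.

D#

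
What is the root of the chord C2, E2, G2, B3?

C

C, E, G, B are the tones of a C major seventh chord (C–E–G–B), making C the root.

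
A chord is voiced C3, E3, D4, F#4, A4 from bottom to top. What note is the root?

Reordering C, E, D, F#, A into stacked thirds gives D–F#–A–C–E; the bottom of that stack, D, is the root.

D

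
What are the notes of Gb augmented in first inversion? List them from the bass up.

Gb augmented is Gb–Bb–D. First inversion puts the third (Bb) in the bass, with the remaining tones above: Bb, D, Gb.

Bb, D, Gb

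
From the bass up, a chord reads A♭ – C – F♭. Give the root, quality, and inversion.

The distinct note names are Ab, C, Fb. Stacked in thirds they read Fb–Ab–C, which is an augmented triad on Fb.
With the third (Ab) in the bass, the chord is in first inversion (figured bass 6).

Fb augmented, first inversion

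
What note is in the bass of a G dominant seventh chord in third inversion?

F

The seventh of G dominant seventh (G–B–D–F) is F; that is the bass in third inversion.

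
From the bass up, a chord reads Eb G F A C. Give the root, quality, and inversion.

The distinct note names are Eb, G, F, A, C. Stacked in thirds they read F–A–C–Eb–G, which is a dominant ninth chord on F.
Eb is the seventh of F dominant ninth; seventh in the bass means third inversion.

F dominant ninth, third inversion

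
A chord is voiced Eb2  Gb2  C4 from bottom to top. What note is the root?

Eb, Gb, C are the tones of a C diminished triad (C–Eb–Gb), making C the root.

C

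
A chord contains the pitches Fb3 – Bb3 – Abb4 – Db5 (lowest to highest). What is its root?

Fb, Bb, Abb, Db are the tones of a Bb diminished seventh chord (Bb–Db–Fb–Abb), making Bb the root.

Bb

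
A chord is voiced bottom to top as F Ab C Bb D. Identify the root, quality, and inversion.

Bb dominant ninth, second inversion

Reducing to letter names: F, Ab, C, Bb, D. These stack in thirds as Bb–D–F–Ab–C — a Bb dominant ninth chord.
The lowest note is F, the fifth of the chord, so this is second inversion.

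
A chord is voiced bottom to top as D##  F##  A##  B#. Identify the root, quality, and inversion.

The distinct note names are D##, F##, A##, B#. Stacked in thirds they read B#–D##–F##–A##, which is a major seventh chord on B#.
With the third (D##) in the bass, the chord is in first inversion (figured bass 6/5).

B# major seventh, first inversion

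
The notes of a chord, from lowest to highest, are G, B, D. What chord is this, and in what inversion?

G major, root position

Reducing to letter names: G, B, D. These stack in thirds as G–B–D — a G major triad.
With the root (G) in the bass, the chord is in root position (figured bass 5/3).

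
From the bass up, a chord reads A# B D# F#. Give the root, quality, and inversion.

B major seventh, third inversion

The distinct note names are A#, B, D#, F#. Stacked in thirds they read B–D#–F#–A#, which is a major seventh chord on B.
A# is the seventh of B major seventh; seventh in the bass means third inversion (figured bass 4/2).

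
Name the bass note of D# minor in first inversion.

In first inversion the third is lowest. For D# minor (D#–F#–A#) that is F#.

F#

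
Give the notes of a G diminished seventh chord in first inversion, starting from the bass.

The chord tones are G–Bb–Db–Fb. With the third (Bb) lowest for first inversion: Bb, Db, Fb, G.

Bb, Db, Fb, G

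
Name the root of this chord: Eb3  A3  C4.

Reordering Eb, A, C into stacked thirds gives A–C–Eb; the bottom of that stack, A, is the root.

A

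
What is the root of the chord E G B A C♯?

A

E, G, B, A, C# are the tones of an A dominant ninth chord (A–C#–E–G–B), making A the root.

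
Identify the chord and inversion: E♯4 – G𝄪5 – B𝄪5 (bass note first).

The pitch classes E#, G##, B## arrange in thirds as E#–G##–B##: an E# augmented triad.
E# is the root of E# augmented; root in the bass means root position (figured bass 5/3).

E# augmented, root position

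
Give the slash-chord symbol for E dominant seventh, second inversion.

Second inversion of E dominant seventh has the fifth (B) in the bass. As a slash chord: E7/B.

E7/B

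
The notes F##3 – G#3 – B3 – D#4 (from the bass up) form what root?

G#

Reordering F##, G#, B, D# into stacked thirds gives G#–B–D#–F##; the bottom of that stack, G#, is the root.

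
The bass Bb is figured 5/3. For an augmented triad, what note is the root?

The figures 5/3 mean the root of the chord is in the bass. If Bb is the root of an augmented triad, the root is Bb (chord tones Bb–D–F#).

Bb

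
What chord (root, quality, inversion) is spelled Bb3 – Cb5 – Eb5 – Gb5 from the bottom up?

The pitch classes Bb, Cb, Eb, Gb arrange in thirds as Cb–Eb–Gb–Bb: a Cb major seventh chord.
Bb is the seventh of Cb major seventh; seventh in the bass means third inversion (figured bass 4/2).

Cb major seventh, third inversion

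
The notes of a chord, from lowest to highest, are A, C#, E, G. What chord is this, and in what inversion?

A dominant seventh, root position

Reducing to letter names: A, C#, E, G. These stack in thirds as A–C#–E–G — an A dominant seventh chord.
With the root (A) in the bass, the chord is in root position (figured bass 7).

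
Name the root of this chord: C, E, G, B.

C

Reordering C, E, G, B into stacked thirds gives C–E–G–B; the bottom of that stack, C, is the root.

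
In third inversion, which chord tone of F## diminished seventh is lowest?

E

F## diminished seventh is F##–A#–C#–E. Third inversion places the seventh in the bass: E.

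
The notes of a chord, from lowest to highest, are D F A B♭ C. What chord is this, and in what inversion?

The distinct note names are D, F, A, Bb, C. Stacked in thirds they read Bb–D–F–A–C, which is a major ninth chord on Bb.
With the third (D) in the bass, the chord is in first inversion.

Bb major ninth, first inversion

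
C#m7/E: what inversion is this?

first inversion

C#m7/E means C# minor seventh with E in the bass. E is the third of C# minor seventh (C#–E–G#–B), so this is first inversion.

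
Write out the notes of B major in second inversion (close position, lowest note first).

F#, B, D#

The chord tones are B–D#–F#. With the fifth (F#) lowest for second inversion: F#, B, D#.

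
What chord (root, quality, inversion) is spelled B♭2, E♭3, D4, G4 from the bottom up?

Eb major seventh, second inversion

The distinct note names are Bb, Eb, D, G. Stacked in thirds they read Eb–G–Bb–D, which is a major seventh chord on Eb.
With the fifth (Bb) in the bass, the chord is in second inversion (figured bass 4/3).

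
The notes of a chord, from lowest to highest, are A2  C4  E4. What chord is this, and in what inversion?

A minor, root position

The pitch classes A, C, E arrange in thirds as A–C–E: an A minor triad.
A is the root of A minor; root in the bass means root position (figured bass 5/3).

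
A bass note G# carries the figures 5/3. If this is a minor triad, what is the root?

G#

The figures 5/3 mean the root of the chord is in the bass. If G# is the root of a minor triad, the root is G# (chord tones G#–B–D#).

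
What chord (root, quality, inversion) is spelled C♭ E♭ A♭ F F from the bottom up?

F half-diminished seventh, second inversion

The pitch classes Cb, Eb, Ab, F arrange in thirds as F–Ab–Cb–Eb: an F half-diminished seventh chord.
With the fifth (Cb) in the bass, the chord is in second inversion (figured bass 4/3).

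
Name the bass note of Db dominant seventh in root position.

In root position the root is lowest. For Db dominant seventh (Db–F–Ab–Cb) that is Db.

Db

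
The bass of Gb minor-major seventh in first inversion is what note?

Bbb

In first inversion the third is lowest. For Gb minor-major seventh (Gb–Bbb–Db–F) that is Bbb.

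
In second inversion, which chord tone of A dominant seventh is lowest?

E

In second inversion the fifth is lowest. For A dominant seventh (A–C#–E–G) that is E.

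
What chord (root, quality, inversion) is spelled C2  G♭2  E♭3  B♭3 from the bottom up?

The distinct note names are C, Gb, Eb, Bb. Stacked in thirds they read C–Eb–Gb–Bb, which is a half-diminished seventh chord on C.
The lowest note is C, the root of the chord, so this is root position (figured bass 7).

C half-diminished seventh, root position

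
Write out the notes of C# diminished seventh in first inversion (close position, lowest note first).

E, G, Bb, C#

The chord tones are C#–E–G–Bb. With the third (E) lowest for first inversion: E, G, Bb, C#.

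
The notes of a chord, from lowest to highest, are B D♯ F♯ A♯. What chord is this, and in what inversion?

The pitch classes B, D#, F#, A# arrange in thirds as B–D#–F#–A#: a B major seventh chord.
B is the root of B major seventh; root in the bass means root position (figured bass 7).

B major seventh, root position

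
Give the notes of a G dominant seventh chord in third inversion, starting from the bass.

Spelling G dominant seventh: G–B–D–F. In third inversion the seventh is bass, giving F, G, B, D from the bottom.

F, G, B, D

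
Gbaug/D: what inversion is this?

Gbaug/D means Gb augmented with D in the bass. D is the fifth of Gb augmented (Gb–Bb–D), so this is second inversion.

second inversion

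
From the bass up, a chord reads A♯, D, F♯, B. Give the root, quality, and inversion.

The pitch classes A#, D, F#, B arrange in thirds as B–D–F#–A#: a B minor-major seventh chord.
With the seventh (A#) in the bass, the chord is in third inversion (figured bass 4/2).

B minor-major seventh, third inversion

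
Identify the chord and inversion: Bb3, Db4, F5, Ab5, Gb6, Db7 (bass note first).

The pitch classes Bb, Db, F, Ab, Gb arrange in thirds as Gb–Bb–Db–F–Ab: a Gb major ninth chord.
With the third (Bb) in the bass, the chord is in first inversion.

Gb major ninth, first inversion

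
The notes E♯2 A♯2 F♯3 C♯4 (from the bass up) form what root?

Reordering E#, A#, F#, C# into stacked thirds gives F#–A#–C#–E#; the bottom of that stack, F#, is the root.

F#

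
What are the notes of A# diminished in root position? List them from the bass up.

Spelling A# diminished: A#–C#–E. In root position the root is bass, giving A#, C#, E from the bottom.

A#, C#, E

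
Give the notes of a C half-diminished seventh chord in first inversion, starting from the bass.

The chord tones are C–Eb–Gb–Bb. With the third (Eb) lowest for first inversion: Eb, Gb, Bb, C.

Eb, Gb, Bb, C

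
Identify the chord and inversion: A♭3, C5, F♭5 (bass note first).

Fb augmented, first inversion

The distinct note names are Ab, C, Fb. Stacked in thirds they read Fb–Ab–C, which is an augmented triad on Fb.
Ab is the third of Fb augmented; third in the bass means first inversion (figured bass 6).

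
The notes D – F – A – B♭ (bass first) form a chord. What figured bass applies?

The notes D, F, A, Bb stack in thirds as Bb–D–F–A — a Bb major seventh chord. The bass D is the third, so this is first inversion: figured 6/5.

6/5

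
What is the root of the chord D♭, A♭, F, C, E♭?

Db, Ab, F, C, Eb are the tones of a Db major ninth chord (Db–F–Ab–C–Eb), making Db the root.

Db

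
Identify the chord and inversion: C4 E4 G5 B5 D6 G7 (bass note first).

C major ninth, root position

Reducing to letter names: C, E, G, B, D. These stack in thirds as C–E–G–B–D — a C major ninth chord.
With the root (C) in the bass, the chord is in root position.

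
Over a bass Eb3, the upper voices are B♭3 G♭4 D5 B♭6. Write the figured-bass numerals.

The notes Eb, Bb, Gb, D stack in thirds as Eb–Gb–Bb–D — an Eb minor-major seventh chord. The bass Eb is the root, so this is root position: figured 7.

7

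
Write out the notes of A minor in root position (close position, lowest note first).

The chord tones are A–C–E. With the root (A) lowest for root position: A, C, E.

A, C, E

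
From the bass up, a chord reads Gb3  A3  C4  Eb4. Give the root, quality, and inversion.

A diminished seventh, third inversion

Reducing to letter names: Gb, A, C, Eb. These stack in thirds as A–C–Eb–Gb — an A diminished seventh chord.
Gb is the seventh of A diminished seventh; seventh in the bass means third inversion (figured bass 4/2).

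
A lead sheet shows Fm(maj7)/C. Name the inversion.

Fm(maj7)/C means F minor-major seventh with C in the bass. C is the fifth of F minor-major seventh (F–Ab–C–E), so this is second inversion.

second inversion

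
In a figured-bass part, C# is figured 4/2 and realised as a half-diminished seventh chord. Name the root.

The figures 4/2 mean the seventh of the chord is in the bass. If C# is the seventh of a half-diminished seventh chord, the root is D# (chord tones D#–F#–A–C#).

D#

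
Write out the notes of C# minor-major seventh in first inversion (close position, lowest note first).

E, G#, B#, C#

C# minor-major seventh is C#–E–G#–B#. First inversion puts the third (E) in the bass, with the remaining tones above: E, G#, B#, C#.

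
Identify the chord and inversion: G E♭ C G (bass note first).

C minor, second inversion

The pitch classes G, Eb, C arrange in thirds as C–Eb–G: a C minor triad.
G is the fifth of C minor; fifth in the bass means second inversion (figured bass 6/4).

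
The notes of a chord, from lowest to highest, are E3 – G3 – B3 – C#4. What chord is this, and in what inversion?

C# half-diminished seventh, first inversion

Reducing to letter names: E, G, B, C#. These stack in thirds as C#–E–G–B — a C# half-diminished seventh chord.
The lowest note is E, the third of the chord, so this is first inversion (figured bass 6/5).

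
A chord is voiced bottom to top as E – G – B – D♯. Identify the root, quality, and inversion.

E minor-major seventh, root position

The pitch classes E, G, B, D# arrange in thirds as E–G–B–D#: an E minor-major seventh chord.
The lowest note is E, the root of the chord, so this is root position (figured bass 7).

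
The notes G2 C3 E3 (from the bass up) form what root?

C

The distinct letter names are G, C, E. Arranged as a stack of thirds they read C–E–G, so C is the root (a C major triad).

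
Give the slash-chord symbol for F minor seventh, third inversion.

Third inversion of F minor seventh has the seventh (Eb) in the bass. As a slash chord: Fm7/Eb.

Fm7/Eb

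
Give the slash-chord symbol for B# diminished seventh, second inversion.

B#dim7/F#

Second inversion of B# diminished seventh has the fifth (F#) in the bass. As a slash chord: B#dim7/F#.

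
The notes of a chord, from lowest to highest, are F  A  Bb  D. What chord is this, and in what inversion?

The pitch classes F, A, Bb, D arrange in thirds as Bb–D–F–A: a Bb major seventh chord.
With the fifth (F) in the bass, the chord is in second inversion (figured bass 4/3).

Bb major seventh, second inversion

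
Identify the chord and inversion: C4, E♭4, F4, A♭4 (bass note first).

The distinct note names are C, Eb, F, Ab. Stacked in thirds they read F–Ab–C–Eb, which is a minor seventh chord on F.
With the fifth (C) in the bass, the chord is in second inversion (figured bass 4/3).

F minor seventh, second inversion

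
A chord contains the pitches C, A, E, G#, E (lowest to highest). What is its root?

A

Reordering C, A, E, G# into stacked thirds gives A–C–E–G#; the bottom of that stack, A, is the root.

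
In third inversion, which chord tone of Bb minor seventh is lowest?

In third inversion the seventh is lowest. For Bb minor seventh (Bb–Db–F–Ab) that is Ab.

Ab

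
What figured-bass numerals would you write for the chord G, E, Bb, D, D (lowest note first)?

6/5

The notes G, E, Bb, D stack in thirds as E–G–Bb–D — an E half-diminished seventh chord. The bass G is the third, so this is first inversion: figured 6/5.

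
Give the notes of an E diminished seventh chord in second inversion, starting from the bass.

Bb, Db, E, G

E diminished seventh is E–G–Bb–Db. Second inversion puts the fifth (Bb) in the bass, with the remaining tones above: Bb, Db, E, G.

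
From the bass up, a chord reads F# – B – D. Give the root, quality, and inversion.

B minor, second inversion

Reducing to letter names: F#, B, D. These stack in thirds as B–D–F# — a B minor triad.
F# is the fifth of B minor; fifth in the bass means second inversion (figured bass 6/4).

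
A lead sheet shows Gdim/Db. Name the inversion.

second inversion

Gdim/Db means G diminished with Db in the bass. Db is the fifth of G diminished (G–Bb–Db), so this is second inversion.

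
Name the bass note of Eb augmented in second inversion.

B

Eb augmented is Eb–G–B. Second inversion places the fifth in the bass: B.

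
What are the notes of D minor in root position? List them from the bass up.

D, F, A

D minor is D–F–A. Root position puts the root (D) in the bass, with the remaining tones above: D, F, A.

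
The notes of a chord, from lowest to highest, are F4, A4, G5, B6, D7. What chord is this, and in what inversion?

Reducing to letter names: F, A, G, B, D. These stack in thirds as G–B–D–F–A — a G dominant ninth chord.
The lowest note is F, the seventh of the chord, so this is third inversion.

G dominant ninth, third inversion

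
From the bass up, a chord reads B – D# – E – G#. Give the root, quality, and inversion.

The distinct note names are B, D#, E, G#. Stacked in thirds they read E–G#–B–D#, which is a major seventh chord on E.
The lowest note is B, the fifth of the chord, so this is second inversion (figured bass 4/3).

E major seventh, second inversion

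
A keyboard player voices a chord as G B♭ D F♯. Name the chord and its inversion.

G minor-major seventh, root position

The pitch classes G, Bb, D, F# arrange in thirds as G–Bb–D–F#: a G minor-major seventh chord.
G is the root of G minor-major seventh; root in the bass means root position (figured bass 7).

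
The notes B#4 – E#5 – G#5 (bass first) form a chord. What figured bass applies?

6/4

The notes B#, E#, G# stack in thirds as E#–G#–B# — an E# minor triad. The bass B# is the fifth, so this is second inversion: figured 6/4.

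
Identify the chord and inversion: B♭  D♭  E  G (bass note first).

E diminished seventh, second inversion

Reducing to letter names: Bb, Db, E, G. These stack in thirds as E–G–Bb–Db — an E diminished seventh chord.
The lowest note is Bb, the fifth of the chord, so this is second inversion (figured bass 4/3).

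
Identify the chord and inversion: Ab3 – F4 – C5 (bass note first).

F minor, first inversion

Reducing to letter names: Ab, F, C. These stack in thirds as F–Ab–C — an F minor triad.
Ab is the third of F minor; third in the bass means first inversion (figured bass 6).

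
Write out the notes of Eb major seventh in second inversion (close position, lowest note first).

Bb, D, Eb, G

Eb major seventh is Eb–G–Bb–D. Second inversion puts the fifth (Bb) in the bass, with the remaining tones above: Bb, D, Eb, G.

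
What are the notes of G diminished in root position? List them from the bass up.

G, Bb, Db

Spelling G diminished: G–Bb–Db. In root position the root is bass, giving G, Bb, Db from the bottom.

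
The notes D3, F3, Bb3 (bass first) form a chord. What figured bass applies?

6

The notes D, F, Bb stack in thirds as Bb–D–F — a Bb major triad. The bass D is the third, so this is first inversion: figured 6.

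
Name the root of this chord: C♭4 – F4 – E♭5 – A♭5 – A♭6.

F

Cb, F, Eb, Ab are the tones of an F half-diminished seventh chord (F–Ab–Cb–Eb), making F the root.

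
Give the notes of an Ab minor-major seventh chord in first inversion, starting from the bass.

Spelling Ab minor-major seventh: Ab–Cb–Eb–G. In first inversion the third is bass, giving Cb, Eb, G, Ab from the bottom.

Cb, Eb, G, Ab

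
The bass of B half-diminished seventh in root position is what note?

B

B half-diminished seventh is B–D–F–A. Root position places the root in the bass: B.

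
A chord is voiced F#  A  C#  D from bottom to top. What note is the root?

D

Reordering F#, A, C#, D into stacked thirds gives D–F#–A–C#; the bottom of that stack, D, is the root.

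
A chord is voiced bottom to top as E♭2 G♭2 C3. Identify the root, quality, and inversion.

C diminished, first inversion

The pitch classes Eb, Gb, C arrange in thirds as C–Eb–Gb: a C diminished triad.
Eb is the third of C diminished; third in the bass means first inversion (figured bass 6).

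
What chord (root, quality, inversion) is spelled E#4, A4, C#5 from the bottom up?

A augmented, second inversion

Reducing to letter names: E#, A, C#. These stack in thirds as A–C#–E# — an A augmented triad.
The lowest note is E#, the fifth of the chord, so this is second inversion (figured bass 6/4).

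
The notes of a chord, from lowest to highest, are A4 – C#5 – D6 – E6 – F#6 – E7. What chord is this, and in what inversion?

D major ninth, second inversion

The distinct note names are A, C#, D, E, F#. Stacked in thirds they read D–F#–A–C#–E, which is a major ninth chord on D.
The lowest note is A, the fifth of the chord, so this is second inversion.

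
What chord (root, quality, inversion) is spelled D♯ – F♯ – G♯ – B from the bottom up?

Reducing to letter names: D#, F#, G#, B. These stack in thirds as G#–B–D#–F# — a G# minor seventh chord.
D# is the fifth of G# minor seventh; fifth in the bass means second inversion (figured bass 4/3).

G# minor seventh, second inversion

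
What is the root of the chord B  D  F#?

B

B, D, F# are the tones of a B minor triad (B–D–F#), making B the root.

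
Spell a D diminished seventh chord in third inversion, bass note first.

Cb, D, F, Ab

D diminished seventh is D–F–Ab–Cb. Third inversion puts the seventh (Cb) in the bass, with the remaining tones above: Cb, D, F, Ab.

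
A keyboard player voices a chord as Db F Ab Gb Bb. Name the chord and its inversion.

The distinct note names are Db, F, Ab, Gb, Bb. Stacked in thirds they read Gb–Bb–Db–F–Ab, which is a major ninth chord on Gb.
With the fifth (Db) in the bass, the chord is in second inversion.

Gb major ninth, second inversion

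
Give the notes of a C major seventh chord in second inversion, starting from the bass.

G, B, C, E

C major seventh is C–E–G–B. Second inversion puts the fifth (G) in the bass, with the remaining tones above: G, B, C, E.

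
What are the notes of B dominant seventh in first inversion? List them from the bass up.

D#, F#, A, B

The chord tones are B–D#–F#–A. With the third (D#) lowest for first inversion: D#, F#, A, B.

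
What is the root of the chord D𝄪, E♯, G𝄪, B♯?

E#

Reordering D##, E#, G##, B# into stacked thirds gives E#–G##–B#–D##; the bottom of that stack, E#, is the root.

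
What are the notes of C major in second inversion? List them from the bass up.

Spelling C major: C–E–G. In second inversion the fifth is bass, giving G, C, E from the bottom.

G, C, E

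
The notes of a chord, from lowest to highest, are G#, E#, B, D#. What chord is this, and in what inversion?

E# half-diminished seventh, first inversion

The pitch classes G#, E#, B, D# arrange in thirds as E#–G#–B–D#: an E# half-diminished seventh chord.
G# is the third of E# half-diminished seventh; third in the bass means first inversion (figured bass 6/5).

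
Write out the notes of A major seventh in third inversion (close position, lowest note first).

Spelling A major seventh: A–C#–E–G#. In third inversion the seventh is bass, giving G#, A, C#, E from the bottom.

G#, A, C#, E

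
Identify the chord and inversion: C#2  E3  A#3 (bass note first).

A# diminished, first inversion

Reducing to letter names: C#, E, A#. These stack in thirds as A#–C#–E — an A# diminished triad.
The lowest note is C#, the third of the chord, so this is first inversion (figured bass 6).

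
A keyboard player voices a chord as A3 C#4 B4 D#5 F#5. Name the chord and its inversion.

B dominant ninth, third inversion

Reducing to letter names: A, C#, B, D#, F#. These stack in thirds as B–D#–F#–A–C# — a B dominant ninth chord.
With the seventh (A) in the bass, the chord is in third inversion.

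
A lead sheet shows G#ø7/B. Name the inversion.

first inversion

G#ø7/B means G# half-diminished seventh with B in the bass. B is the third of G# half-diminished seventh (G#–B–D–F#), so this is first inversion.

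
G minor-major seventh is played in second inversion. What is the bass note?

D

G minor-major seventh is G–Bb–D–F#. Second inversion places the fifth in the bass: D.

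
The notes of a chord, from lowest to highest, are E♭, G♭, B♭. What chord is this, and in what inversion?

Reducing to letter names: Eb, Gb, Bb. These stack in thirds as Eb–Gb–Bb — an Eb minor triad.
Eb is the root of Eb minor; root in the bass means root position (figured bass 5/3).

Eb minor, root position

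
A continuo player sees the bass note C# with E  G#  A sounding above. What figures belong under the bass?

The notes C#, E, G#, A stack in thirds as A–C#–E–G# — an A major seventh chord. The bass C# is the third, so this is first inversion: figured 6/5.

6/5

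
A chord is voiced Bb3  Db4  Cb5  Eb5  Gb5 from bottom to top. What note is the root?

Cb

Bb, Db, Cb, Eb, Gb are the tones of a Cb major ninth chord (Cb–Eb–Gb–Bb–Db), making Cb the root.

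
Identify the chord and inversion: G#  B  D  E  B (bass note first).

E dominant seventh, first inversion

The distinct note names are G#, B, D, E. Stacked in thirds they read E–G#–B–D, which is a dominant seventh chord on E.
G# is the third of E dominant seventh; third in the bass means first inversion (figured bass 6/5).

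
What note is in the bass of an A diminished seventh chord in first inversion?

A diminished seventh is A–C–Eb–Gb. First inversion places the third in the bass: C.

C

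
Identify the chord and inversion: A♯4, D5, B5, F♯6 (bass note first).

The distinct note names are A#, D, B, F#. Stacked in thirds they read B–D–F#–A#, which is a minor-major seventh chord on B.
The lowest note is A#, the seventh of the chord, so this is third inversion (figured bass 4/2).

B minor-major seventh, third inversion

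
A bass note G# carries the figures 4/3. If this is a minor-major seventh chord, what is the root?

The figures 4/3 mean the fifth of the chord is in the bass. If G# is the fifth of a minor-major seventh chord, the root is C# (chord tones C#–E–G#–B#).

C#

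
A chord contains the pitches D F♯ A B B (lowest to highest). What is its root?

Reordering D, F#, A, B into stacked thirds gives B–D–F#–A; the bottom of that stack, B, is the root.

B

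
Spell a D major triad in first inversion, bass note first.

The chord tones are D–F#–A. With the third (F#) lowest for first inversion: F#, A, D.

F#, A, D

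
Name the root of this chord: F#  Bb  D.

Bb

F#, Bb, D are the tones of a Bb augmented triad (Bb–D–F#), making Bb the root.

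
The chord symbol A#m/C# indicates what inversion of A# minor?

A#m/C# means A# minor with C# in the bass. C# is the third of A# minor (A#–C#–E#), so this is first inversion.

first inversion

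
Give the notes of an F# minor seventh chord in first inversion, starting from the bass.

F# minor seventh is F#–A–C#–E. First inversion puts the third (A) in the bass, with the remaining tones above: A, C#, E, F#.

A, C#, E, F#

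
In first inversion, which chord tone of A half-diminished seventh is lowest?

C

In first inversion the third is lowest. For A half-diminished seventh (A–C–Eb–G) that is C.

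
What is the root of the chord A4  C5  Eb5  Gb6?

A

Reordering A, C, Eb, Gb into stacked thirds gives A–C–Eb–Gb; the bottom of that stack, A, is the root.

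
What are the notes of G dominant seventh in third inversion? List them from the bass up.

Spelling G dominant seventh: G–B–D–F. In third inversion the seventh is bass, giving F, G, B, D from the bottom.

F, G, B, D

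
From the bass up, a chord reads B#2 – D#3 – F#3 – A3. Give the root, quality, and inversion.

B# diminished seventh, root position

The distinct note names are B#, D#, F#, A. Stacked in thirds they read B#–D#–F#–A, which is a diminished seventh chord on B#.
B# is the root of B# diminished seventh; root in the bass means root position (figured bass 7).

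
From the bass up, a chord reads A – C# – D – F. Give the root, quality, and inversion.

The pitch classes A, C#, D, F arrange in thirds as D–F–A–C#: a D minor-major seventh chord.
A is the fifth of D minor-major seventh; fifth in the bass means second inversion (figured bass 4/3).

D minor-major seventh, second inversion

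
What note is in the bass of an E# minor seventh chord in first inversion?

G#

The third of E# minor seventh (E#–G#–B#–D#) is G#; that is the bass in first inversion.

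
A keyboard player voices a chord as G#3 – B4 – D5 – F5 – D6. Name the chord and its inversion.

The distinct note names are G#, B, D, F. Stacked in thirds they read G#–B–D–F, which is a diminished seventh chord on G#.
The lowest note is G#, the root of the chord, so this is root position (figured bass 7).

G# diminished seventh, root position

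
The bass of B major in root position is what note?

B

In root position the root is lowest. For B major (B–D#–F#) that is B.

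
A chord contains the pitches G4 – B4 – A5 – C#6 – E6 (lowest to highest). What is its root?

G, B, A, C#, E are the tones of an A dominant ninth chord (A–C#–E–G–B), making A the root.

A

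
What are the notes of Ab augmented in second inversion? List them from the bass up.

E, Ab, C

Ab augmented is Ab–C–E. Second inversion puts the fifth (E) in the bass, with the remaining tones above: E, Ab, C.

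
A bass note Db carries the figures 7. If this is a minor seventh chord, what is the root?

Db

The figures 7 mean the root of the chord is in the bass. If Db is the root of a minor seventh chord, the root is Db (chord tones Db–Fb–Ab–Cb).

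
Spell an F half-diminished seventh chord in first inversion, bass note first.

Spelling F half-diminished seventh: F–Ab–Cb–Eb. In first inversion the third is bass, giving Ab, Cb, Eb, F from the bottom.

Ab, Cb, Eb, F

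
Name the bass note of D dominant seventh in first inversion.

D dominant seventh is D–F#–A–C. First inversion places the third in the bass: F#.

F#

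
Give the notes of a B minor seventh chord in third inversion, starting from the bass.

A, B, D, F#

B minor seventh is B–D–F#–A. Third inversion puts the seventh (A) in the bass, with the remaining tones above: A, B, D, F#.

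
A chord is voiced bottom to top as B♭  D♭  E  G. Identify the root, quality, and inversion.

E diminished seventh, second inversion

Reducing to letter names: Bb, Db, E, G. These stack in thirds as E–G–Bb–Db — an E diminished seventh chord.
With the fifth (Bb) in the bass, the chord is in second inversion (figured bass 4/3).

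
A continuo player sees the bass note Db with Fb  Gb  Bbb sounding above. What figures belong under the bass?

4/3

The notes Db, Fb, Gb, Bbb stack in thirds as Gb–Bbb–Db–Fb — a Gb minor seventh chord. The bass Db is the fifth, so this is second inversion: figured 4/3.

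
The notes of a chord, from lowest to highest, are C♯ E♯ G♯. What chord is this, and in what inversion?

The distinct note names are C#, E#, G#. Stacked in thirds they read C#–E#–G#, which is a major triad on C#.
C# is the root of C# major; root in the bass means root position (figured bass 5/3).

C# major, root position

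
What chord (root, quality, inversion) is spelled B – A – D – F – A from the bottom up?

B half-diminished seventh, root position

The pitch classes B, A, D, F arrange in thirds as B–D–F–A: a B half-diminished seventh chord.
B is the root of B half-diminished seventh; root in the bass means root position (figured bass 7).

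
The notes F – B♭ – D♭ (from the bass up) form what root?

Reordering F, Bb, Db into stacked thirds gives Bb–Db–F; the bottom of that stack, Bb, is the root.

Bb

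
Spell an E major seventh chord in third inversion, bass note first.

E major seventh is E–G#–B–D#. Third inversion puts the seventh (D#) in the bass, with the remaining tones above: D#, E, G#, B.

D#, E, G#, B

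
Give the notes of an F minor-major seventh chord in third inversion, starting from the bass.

F minor-major seventh is F–Ab–C–E. Third inversion puts the seventh (E) in the bass, with the remaining tones above: E, F, Ab, C.

E, F, Ab, C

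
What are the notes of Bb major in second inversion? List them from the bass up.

F, Bb, D

Spelling Bb major: Bb–D–F. In second inversion the fifth is bass, giving F, Bb, D from the bottom.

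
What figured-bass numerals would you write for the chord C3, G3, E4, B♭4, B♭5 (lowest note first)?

The notes C, G, E, Bb stack in thirds as C–E–G–Bb — a C dominant seventh chord. The bass C is the root, so this is root position: figured 7.

7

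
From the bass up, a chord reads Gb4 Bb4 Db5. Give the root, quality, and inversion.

Gb major, root position

The distinct note names are Gb, Bb, Db. Stacked in thirds they read Gb–Bb–Db, which is a major triad on Gb.
The lowest note is Gb, the root of the chord, so this is root position (figured bass 5/3).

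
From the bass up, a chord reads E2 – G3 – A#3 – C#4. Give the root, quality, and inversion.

A# diminished seventh, second inversion

Reducing to letter names: E, G, A#, C#. These stack in thirds as A#–C#–E–G — an A# diminished seventh chord.
The lowest note is E, the fifth of the chord, so this is second inversion (figured bass 4/3).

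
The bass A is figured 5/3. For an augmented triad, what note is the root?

The figures 5/3 mean the root of the chord is in the bass. If A is the root of an augmented triad, the root is A (chord tones A–C#–E#).

A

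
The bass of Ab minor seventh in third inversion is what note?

Gb

The seventh of Ab minor seventh (Ab–Cb–Eb–Gb) is Gb; that is the bass in third inversion.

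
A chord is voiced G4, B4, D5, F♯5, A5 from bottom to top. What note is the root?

The distinct letter names are G, B, D, F#, A. Arranged as a stack of thirds they read G–B–D–F#–A, so G is the root (a G major ninth chord).

G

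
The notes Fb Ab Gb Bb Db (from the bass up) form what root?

Fb, Ab, Gb, Bb, Db are the tones of a Gb dominant ninth chord (Gb–Bb–Db–Fb–Ab), making Gb the root.

Gb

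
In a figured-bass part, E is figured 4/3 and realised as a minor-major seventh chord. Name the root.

The figures 4/3 mean the fifth of the chord is in the bass. If E is the fifth of a minor-major seventh chord, the root is A (chord tones A–C–E–G#).

A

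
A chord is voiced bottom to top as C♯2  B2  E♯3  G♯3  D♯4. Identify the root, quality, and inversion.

C# dominant ninth, root position

The pitch classes C#, B, E#, G#, D# arrange in thirds as C#–E#–G#–B–D#: a C# dominant ninth chord.
With the root (C#) in the bass, the chord is in root position.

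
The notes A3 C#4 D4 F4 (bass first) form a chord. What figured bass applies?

4/3

The notes A, C#, D, F stack in thirds as D–F–A–C# — a D minor-major seventh chord. The bass A is the fifth, so this is second inversion: figured 4/3.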